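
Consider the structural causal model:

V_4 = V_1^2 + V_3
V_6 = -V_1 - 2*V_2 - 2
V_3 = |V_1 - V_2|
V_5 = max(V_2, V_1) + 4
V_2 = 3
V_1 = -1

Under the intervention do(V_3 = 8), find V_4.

9

The intervention breaks the incoming arrows to V_3: V_3 = |V_1 - V_2| no longer applies, and V_3 = 8.
V_4 = V_1^2 + V_3  [with V_1=-1, V_3=8]  = 9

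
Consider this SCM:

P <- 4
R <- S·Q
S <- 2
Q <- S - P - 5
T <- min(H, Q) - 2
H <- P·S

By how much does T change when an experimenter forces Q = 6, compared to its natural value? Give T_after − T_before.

Under do(Q=6), the mechanism Q <- S - P - 5 is discarded; Q is fixed at 6.
H = P·S  [with P=4, S=2]  = 8
T = min(H, Q) - 2  [with H=8, Q=6]  = 4
Without intervention: H = P·S  [with P=4, S=2]  = 8; Q = S - P - 5  [with S=2, P=4]  = -7; T = min(H, Q) - 2  [with H=8, Q=-7]  = -9.
Change = 4 − (-9) = 13.

13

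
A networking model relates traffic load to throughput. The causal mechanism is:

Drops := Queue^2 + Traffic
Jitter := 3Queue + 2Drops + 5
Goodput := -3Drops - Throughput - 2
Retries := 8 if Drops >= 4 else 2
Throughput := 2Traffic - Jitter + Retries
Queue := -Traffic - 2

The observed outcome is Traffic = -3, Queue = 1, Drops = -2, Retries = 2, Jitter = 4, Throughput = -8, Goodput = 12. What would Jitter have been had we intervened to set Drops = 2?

do(Drops=2) replaces the equation Drops := Queue^2 + Traffic with the constant Drops = 2.
Queue = -Traffic - 2  [with Traffic=-3]  = 1
Jitter = 3Queue + 2Drops + 5  [with Queue=1, Drops=2]  = 12

12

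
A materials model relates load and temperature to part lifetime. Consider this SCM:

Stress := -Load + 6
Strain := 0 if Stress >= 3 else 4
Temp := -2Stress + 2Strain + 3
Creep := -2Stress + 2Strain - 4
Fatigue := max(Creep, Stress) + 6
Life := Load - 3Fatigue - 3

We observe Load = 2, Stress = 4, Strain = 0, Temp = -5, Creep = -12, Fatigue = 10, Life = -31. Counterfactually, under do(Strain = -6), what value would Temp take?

-17

The intervention breaks the incoming arrows to Strain: Strain := 0 if Stress >= 3 else 4 no longer applies, and Strain = -6.
Stress = -Load + 6  [with Load=2]  = 4
Temp = -2Stress + 2Strain + 3  [with Stress=4, Strain=-6]  = -17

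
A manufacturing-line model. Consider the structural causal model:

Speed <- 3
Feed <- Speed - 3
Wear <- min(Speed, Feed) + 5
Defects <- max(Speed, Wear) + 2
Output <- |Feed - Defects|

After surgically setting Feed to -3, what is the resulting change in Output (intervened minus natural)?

do(Feed=-3) replaces the equation Feed <- Speed - 3 with the constant Feed = -3.
Wear = min(Speed, Feed) + 5  [with Speed=3, Feed=-3]  = 2
Defects = max(Speed, Wear) + 2  [with Speed=3, Wear=2]  = 5
Output = |Feed - Defects|  [with Feed=-3, Defects=5]  = 8
Without intervention: Feed = Speed - 3  [with Speed=3]  = 0; Wear = min(Speed, Feed) + 5  [with Speed=3, Feed=0]  = 5; Defects = max(Speed, Wear) + 2  [with Speed=3, Wear=5]  = 7; Output = |Feed - Defects|  [with Feed=0, Defects=7]  = 7.
Change = 8 − 7 = 1.

1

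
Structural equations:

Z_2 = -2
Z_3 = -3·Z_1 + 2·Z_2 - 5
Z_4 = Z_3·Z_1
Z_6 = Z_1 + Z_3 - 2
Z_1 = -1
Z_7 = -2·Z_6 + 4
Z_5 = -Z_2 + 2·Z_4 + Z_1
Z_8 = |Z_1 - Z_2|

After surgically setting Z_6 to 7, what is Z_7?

Intervening sets Z_6 = 7 and removes its equation (Z_6 = Z_1 + Z_3 - 2).
Z_7 = -2·Z_6 + 4  [with Z_6=7]  = -10

-10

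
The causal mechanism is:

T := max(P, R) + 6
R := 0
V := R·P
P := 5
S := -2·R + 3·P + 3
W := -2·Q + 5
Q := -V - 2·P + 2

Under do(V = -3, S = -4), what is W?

15

Setting V = -3, S = -4 by intervention discards those variables' equations.
Q = -V - 2·P + 2  [with V=-3, P=5]  = -5
W = -2·Q + 5  [with Q=-5]  = 15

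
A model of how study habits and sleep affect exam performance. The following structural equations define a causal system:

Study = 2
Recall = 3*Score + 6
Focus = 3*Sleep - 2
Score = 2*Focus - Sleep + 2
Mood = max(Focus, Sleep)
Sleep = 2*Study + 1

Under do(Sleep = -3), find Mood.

do(Sleep=-3) replaces the equation Sleep = 2*Study + 1 with the constant Sleep = -3.
Focus = 3*Sleep - 2  [with Sleep=-3]  = -11
Mood = max(Focus, Sleep)  [with Focus=-11, Sleep=-3]  = -3

-3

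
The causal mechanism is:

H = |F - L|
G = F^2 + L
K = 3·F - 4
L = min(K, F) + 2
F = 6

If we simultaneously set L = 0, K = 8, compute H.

The joint intervention fixes L = 0, K = 8, removing each variable's own equation.
H = |F - L|  [with F=6, L=0]  = 6

6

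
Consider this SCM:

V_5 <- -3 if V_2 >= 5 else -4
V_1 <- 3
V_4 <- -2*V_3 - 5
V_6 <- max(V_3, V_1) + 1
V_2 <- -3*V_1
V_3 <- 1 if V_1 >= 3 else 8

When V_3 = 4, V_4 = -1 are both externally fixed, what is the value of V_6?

5

Setting V_3 = 4, V_4 = -1 by intervention discards those variables' equations.
V_6 = max(V_3, V_1) + 1  [with V_3=4, V_1=3]  = 5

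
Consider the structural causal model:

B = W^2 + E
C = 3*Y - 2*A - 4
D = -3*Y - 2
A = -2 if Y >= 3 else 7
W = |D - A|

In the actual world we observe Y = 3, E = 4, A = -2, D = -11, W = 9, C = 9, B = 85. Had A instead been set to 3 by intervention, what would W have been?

do(A=3) replaces the equation A = -2 if Y >= 3 else 7 with the constant A = 3.
D = -3*Y - 2  [with Y=3]  = -11
W = |D - A|  [with D=-11, A=3]  = 14

14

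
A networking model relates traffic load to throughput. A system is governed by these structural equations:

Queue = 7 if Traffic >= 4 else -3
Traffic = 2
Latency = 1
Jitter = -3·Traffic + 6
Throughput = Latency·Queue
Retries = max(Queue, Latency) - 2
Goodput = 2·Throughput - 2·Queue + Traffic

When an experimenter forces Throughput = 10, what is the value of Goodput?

28

Intervening sets Throughput = 10 and removes its equation (Throughput = Latency·Queue).
Queue = 7 if Traffic >= 4 else -3  [with Traffic=2]  = -3
Goodput = 2·Throughput - 2·Queue + Traffic  [with Throughput=10, Queue=-3, Traffic=2]  = 28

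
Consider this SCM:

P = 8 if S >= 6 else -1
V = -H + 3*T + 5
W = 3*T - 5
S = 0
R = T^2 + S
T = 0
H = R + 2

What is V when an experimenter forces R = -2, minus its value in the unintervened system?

Under do(R=-2), the mechanism R = T^2 + S is discarded; R is fixed at -2.
H = R + 2  [with R=-2]  = 0
V = -H + 3*T + 5  [with H=0, T=0]  = 5
Without intervention: R = T^2 + S  [with T=0, S=0]  = 0; H = R + 2  [with R=0]  = 2; V = -H + 3*T + 5  [with H=2, T=0]  = 3.
Change = 5 − 3 = 2.

2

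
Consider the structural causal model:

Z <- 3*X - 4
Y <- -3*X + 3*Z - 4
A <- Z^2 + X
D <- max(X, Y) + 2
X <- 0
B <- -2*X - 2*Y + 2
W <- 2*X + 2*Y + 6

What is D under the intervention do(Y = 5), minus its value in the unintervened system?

5

do(Y=5) replaces the equation Y <- -3*X + 3*Z - 4 with the constant Y = 5.
D = max(X, Y) + 2  [with X=0, Y=5]  = 7
Without intervention: Z = 3*X - 4  [with X=0]  = -4; Y = -3*X + 3*Z - 4  [with X=0, Z=-4]  = -16; D = max(X, Y) + 2  [with X=0, Y=-16]  = 2.
Change = 7 − 2 = 5.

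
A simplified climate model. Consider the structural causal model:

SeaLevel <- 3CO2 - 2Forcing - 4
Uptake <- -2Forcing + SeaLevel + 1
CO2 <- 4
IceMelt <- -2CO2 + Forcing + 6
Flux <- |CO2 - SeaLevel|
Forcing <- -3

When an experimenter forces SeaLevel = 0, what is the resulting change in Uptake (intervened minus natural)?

Under do(SeaLevel=0), the mechanism SeaLevel <- 3CO2 - 2Forcing - 4 is discarded; SeaLevel is fixed at 0.
Uptake = -2Forcing + SeaLevel + 1  [with Forcing=-3, SeaLevel=0]  = 7
Without intervention: SeaLevel = 3CO2 - 2Forcing - 4  [with CO2=4, Forcing=-3]  = 14; Uptake = -2Forcing + SeaLevel + 1  [with Forcing=-3, SeaLevel=14]  = 21.
Change = 7 − 21 = -14.

-14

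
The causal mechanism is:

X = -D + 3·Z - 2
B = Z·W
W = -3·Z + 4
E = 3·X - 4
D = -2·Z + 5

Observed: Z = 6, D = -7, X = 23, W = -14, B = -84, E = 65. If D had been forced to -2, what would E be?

50

Under do(D=-2), the mechanism D = -2·Z + 5 is discarded; D is fixed at -2.
X = -D + 3·Z - 2  [with D=-2, Z=6]  = 18
E = 3·X - 4  [with X=18]  = 50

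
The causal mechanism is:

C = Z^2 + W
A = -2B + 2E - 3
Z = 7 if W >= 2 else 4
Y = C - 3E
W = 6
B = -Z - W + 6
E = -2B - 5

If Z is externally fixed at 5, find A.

17

Under do(Z=5), the mechanism Z = 7 if W >= 2 else 4 is discarded; Z is fixed at 5.
B = -Z - W + 6  [with Z=5, W=6]  = -5
E = -2B - 5  [with B=-5]  = 5
A = -2B + 2E - 3  [with B=-5, E=5]  = 17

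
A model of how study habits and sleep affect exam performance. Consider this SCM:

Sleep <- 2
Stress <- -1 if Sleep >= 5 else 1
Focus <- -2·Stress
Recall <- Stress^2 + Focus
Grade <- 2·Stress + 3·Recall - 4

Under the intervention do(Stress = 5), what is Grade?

51

do(Stress=5) replaces the equation Stress <- -1 if Sleep >= 5 else 1 with the constant Stress = 5.
Focus = -2·Stress  [with Stress=5]  = -10
Recall = Stress^2 + Focus  [with Stress=5, Focus=-10]  = 15
Grade = 2·Stress + 3·Recall - 4  [with Stress=5, Recall=15]  = 51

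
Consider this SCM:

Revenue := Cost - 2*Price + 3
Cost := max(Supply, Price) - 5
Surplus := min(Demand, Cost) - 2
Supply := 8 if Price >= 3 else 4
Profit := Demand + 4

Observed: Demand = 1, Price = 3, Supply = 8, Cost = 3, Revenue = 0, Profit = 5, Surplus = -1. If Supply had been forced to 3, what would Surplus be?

The intervention breaks the incoming arrows to Supply: Supply := 8 if Price >= 3 else 4 no longer applies, and Supply = 3.
Cost = max(Supply, Price) - 5  [with Supply=3, Price=3]  = -2
Surplus = min(Demand, Cost) - 2  [with Demand=1, Cost=-2]  = -4

-4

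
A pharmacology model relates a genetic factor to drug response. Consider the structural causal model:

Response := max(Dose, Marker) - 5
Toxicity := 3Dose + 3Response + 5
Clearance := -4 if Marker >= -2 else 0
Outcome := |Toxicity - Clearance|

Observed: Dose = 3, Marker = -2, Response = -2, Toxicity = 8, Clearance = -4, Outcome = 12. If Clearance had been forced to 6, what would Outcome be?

2

The intervention breaks the incoming arrows to Clearance: Clearance := -4 if Marker >= -2 else 0 no longer applies, and Clearance = 6.
Response = max(Dose, Marker) - 5  [with Dose=3, Marker=-2]  = -2
Toxicity = 3Dose + 3Response + 5  [with Dose=3, Response=-2]  = 8
Outcome = |Toxicity - Clearance|  [with Toxicity=8, Clearance=6]  = 2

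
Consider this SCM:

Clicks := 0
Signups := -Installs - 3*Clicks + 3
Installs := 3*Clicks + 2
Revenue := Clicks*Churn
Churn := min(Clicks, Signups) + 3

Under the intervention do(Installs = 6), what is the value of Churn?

0

Under do(Installs=6), the mechanism Installs := 3*Clicks + 2 is discarded; Installs is fixed at 6.
Signups = -Installs - 3*Clicks + 3  [with Installs=6, Clicks=0]  = -3
Churn = min(Clicks, Signups) + 3  [with Clicks=0, Signups=-3]  = 0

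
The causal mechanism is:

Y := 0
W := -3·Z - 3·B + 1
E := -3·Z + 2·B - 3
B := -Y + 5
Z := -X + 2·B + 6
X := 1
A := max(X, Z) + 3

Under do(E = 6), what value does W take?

do(E=6) replaces the equation E := -3·Z + 2·B - 3 with the constant E = 6.
Since W is not a descendant of the intervened variable, it is unaffected.
B = -Y + 5  [with Y=0]  = 5
Z = -X + 2·B + 6  [with X=1, B=5]  = 15
W = -3·Z - 3·B + 1  [with Z=15, B=5]  = -59

-59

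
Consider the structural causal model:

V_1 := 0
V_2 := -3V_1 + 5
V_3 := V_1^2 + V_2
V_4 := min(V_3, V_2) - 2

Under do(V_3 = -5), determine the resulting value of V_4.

The intervention breaks the incoming arrows to V_3: V_3 := V_1^2 + V_2 no longer applies, and V_3 = -5.
V_2 = -3V_1 + 5  [with V_1=0]  = 5
V_4 = min(V_3, V_2) - 2  [with V_3=-5, V_2=5]  = -7

-7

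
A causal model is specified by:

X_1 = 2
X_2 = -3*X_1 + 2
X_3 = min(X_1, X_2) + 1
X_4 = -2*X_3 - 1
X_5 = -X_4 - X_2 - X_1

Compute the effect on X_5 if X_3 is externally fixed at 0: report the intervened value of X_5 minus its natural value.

do(X_3=0) replaces the equation X_3 = min(X_1, X_2) + 1 with the constant X_3 = 0.
X_2 = -3*X_1 + 2  [with X_1=2]  = -4
X_4 = -2*X_3 - 1  [with X_3=0]  = -1
X_5 = -X_4 - X_2 - X_1  [with X_4=-1, X_2=-4, X_1=2]  = 3
Without intervention: X_2 = -3*X_1 + 2  [with X_1=2]  = -4; X_3 = min(X_1, X_2) + 1  [with X_1=2, X_2=-4]  = -3; X_4 = -2*X_3 - 1  [with X_3=-3]  = 5; X_5 = -X_4 - X_2 - X_1  [with X_4=5, X_2=-4, X_1=2]  = -3.
Change = 3 − (-3) = 6.

6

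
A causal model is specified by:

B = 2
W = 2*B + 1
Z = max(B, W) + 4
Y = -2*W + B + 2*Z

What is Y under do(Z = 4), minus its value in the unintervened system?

The intervention breaks the incoming arrows to Z: Z = max(B, W) + 4 no longer applies, and Z = 4.
W = 2*B + 1  [with B=2]  = 5
Y = -2*W + B + 2*Z  [with W=5, B=2, Z=4]  = 0
Without intervention: W = 2*B + 1  [with B=2]  = 5; Z = max(B, W) + 4  [with B=2, W=5]  = 9; Y = -2*W + B + 2*Z  [with W=5, B=2, Z=9]  = 10.
Change = 0 − 10 = -10.

-10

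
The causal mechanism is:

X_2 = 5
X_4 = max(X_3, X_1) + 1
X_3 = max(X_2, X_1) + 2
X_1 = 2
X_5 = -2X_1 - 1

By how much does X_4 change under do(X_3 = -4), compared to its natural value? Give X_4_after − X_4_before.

-5

The intervention breaks the incoming arrows to X_3: X_3 = max(X_2, X_1) + 2 no longer applies, and X_3 = -4.
X_4 = max(X_3, X_1) + 1  [with X_3=-4, X_1=2]  = 3
Without intervention: X_3 = max(X_2, X_1) + 2  [with X_2=5, X_1=2]  = 7; X_4 = max(X_3, X_1) + 1  [with X_3=7, X_1=2]  = 8.
Change = 3 − 8 = -5.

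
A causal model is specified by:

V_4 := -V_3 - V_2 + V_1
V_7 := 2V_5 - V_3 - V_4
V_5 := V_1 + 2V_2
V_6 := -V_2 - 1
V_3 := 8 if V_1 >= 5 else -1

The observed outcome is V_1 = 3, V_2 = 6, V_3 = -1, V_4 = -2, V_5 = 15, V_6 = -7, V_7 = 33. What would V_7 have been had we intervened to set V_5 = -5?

-7

Under do(V_5=-5), the mechanism V_5 := V_1 + 2V_2 is discarded; V_5 is fixed at -5.
V_3 = 8 if V_1 >= 5 else -1  [with V_1=3]  = -1
V_4 = -V_3 - V_2 + V_1  [with V_3=-1, V_2=6, V_1=3]  = -2
V_7 = 2V_5 - V_3 - V_4  [with V_5=-5, V_3=-1, V_4=-2]  = -7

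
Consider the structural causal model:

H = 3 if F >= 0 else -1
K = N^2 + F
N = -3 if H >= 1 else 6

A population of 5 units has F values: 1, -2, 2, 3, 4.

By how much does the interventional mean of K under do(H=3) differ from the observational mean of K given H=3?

Under do(H=3), H's equation is replaced by H=3 for every unit. Per-unit K: 10, 7, 11, 12, 13. Mean = 10.6.
Observing H=3 restricts to units where H's equation naturally yields 3: F ∈ {1, 2, 3, 4}. In that subpopulation K = 10, 11, 12, 13, mean 11.5.
Difference = 10.6 − 11.5 = -0.9.

-0.9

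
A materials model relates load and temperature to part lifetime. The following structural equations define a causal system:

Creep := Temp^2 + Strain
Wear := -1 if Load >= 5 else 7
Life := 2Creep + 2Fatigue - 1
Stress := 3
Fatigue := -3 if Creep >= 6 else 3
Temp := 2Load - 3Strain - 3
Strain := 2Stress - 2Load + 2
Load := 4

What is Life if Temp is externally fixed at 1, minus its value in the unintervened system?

do(Temp=1) replaces the equation Temp := 2Load - 3Strain - 3 with the constant Temp = 1.
Strain = 2Stress - 2Load + 2  [with Stress=3, Load=4]  = 0
Creep = Temp^2 + Strain  [with Temp=1, Strain=0]  = 1
Fatigue = -3 if Creep >= 6 else 3  [with Creep=1]  = 3
Life = 2Creep + 2Fatigue - 1  [with Creep=1, Fatigue=3]  = 7
Without intervention: Strain = 2Stress - 2Load + 2  [with Stress=3, Load=4]  = 0; Temp = 2Load - 3Strain - 3  [with Load=4, Strain=0]  = 5; Creep = Temp^2 + Strain  [with Temp=5, Strain=0]  = 25; Fatigue = -3 if Creep >= 6 else 3  [with Creep=25]  = -3; Life = 2Creep + 2Fatigue - 1  [with Creep=25, Fatigue=-3]  = 43.
Change = 7 − 43 = -36.

-36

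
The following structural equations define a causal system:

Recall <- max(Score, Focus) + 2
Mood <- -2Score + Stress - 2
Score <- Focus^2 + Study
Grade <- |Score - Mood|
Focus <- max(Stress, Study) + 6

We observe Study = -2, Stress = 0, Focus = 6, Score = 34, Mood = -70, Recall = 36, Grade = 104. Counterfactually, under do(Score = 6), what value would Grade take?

The intervention breaks the incoming arrows to Score: Score <- Focus^2 + Study no longer applies, and Score = 6.
Mood = -2Score + Stress - 2  [with Score=6, Stress=0]  = -14
Grade = |Score - Mood|  [with Score=6, Mood=-14]  = 20

20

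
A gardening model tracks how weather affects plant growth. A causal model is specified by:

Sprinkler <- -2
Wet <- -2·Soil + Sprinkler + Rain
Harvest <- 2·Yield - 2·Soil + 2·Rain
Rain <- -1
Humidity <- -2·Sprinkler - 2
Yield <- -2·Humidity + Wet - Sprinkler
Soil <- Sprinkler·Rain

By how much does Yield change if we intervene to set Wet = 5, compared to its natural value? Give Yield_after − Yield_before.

12

Under do(Wet=5), the mechanism Wet <- -2·Soil + Sprinkler + Rain is discarded; Wet is fixed at 5.
Humidity = -2·Sprinkler - 2  [with Sprinkler=-2]  = 2
Yield = -2·Humidity + Wet - Sprinkler  [with Humidity=2, Wet=5, Sprinkler=-2]  = 3
Without intervention: Soil = Sprinkler·Rain  [with Sprinkler=-2, Rain=-1]  = 2; Wet = -2·Soil + Sprinkler + Rain  [with Soil=2, Sprinkler=-2, Rain=-1]  = -7; Humidity = -2·Sprinkler - 2  [with Sprinkler=-2]  = 2; Yield = -2·Humidity + Wet - Sprinkler  [with Humidity=2, Wet=-7, Sprinkler=-2]  = -9.
Change = 3 − (-9) = 12.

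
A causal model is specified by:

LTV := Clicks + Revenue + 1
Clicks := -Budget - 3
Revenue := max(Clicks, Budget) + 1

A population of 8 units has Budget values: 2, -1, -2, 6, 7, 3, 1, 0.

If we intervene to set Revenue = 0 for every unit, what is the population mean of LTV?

Every unit gets Revenue=0 under the intervention. LTV values become -4, -1, 0, -8, -9, -5, -3, -2; E[LTV|do(Revenue=0)] = -4.

-4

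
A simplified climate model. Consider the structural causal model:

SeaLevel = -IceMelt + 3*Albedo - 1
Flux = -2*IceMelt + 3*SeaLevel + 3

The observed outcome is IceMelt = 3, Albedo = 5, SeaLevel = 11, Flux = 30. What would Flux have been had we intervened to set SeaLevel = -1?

-6

The intervention breaks the incoming arrows to SeaLevel: SeaLevel = -IceMelt + 3*Albedo - 1 no longer applies, and SeaLevel = -1.
Flux = -2*IceMelt + 3*SeaLevel + 3  [with IceMelt=3, SeaLevel=-1]  = -6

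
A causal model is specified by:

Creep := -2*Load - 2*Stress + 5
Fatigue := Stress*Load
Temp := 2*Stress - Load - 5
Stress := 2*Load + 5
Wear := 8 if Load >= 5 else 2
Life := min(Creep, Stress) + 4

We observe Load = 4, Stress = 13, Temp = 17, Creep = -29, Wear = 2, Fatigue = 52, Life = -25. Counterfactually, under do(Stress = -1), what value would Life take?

3

Under do(Stress=-1), the mechanism Stress := 2*Load + 5 is discarded; Stress is fixed at -1.
Creep = -2*Load - 2*Stress + 5  [with Load=4, Stress=-1]  = -1
Life = min(Creep, Stress) + 4  [with Creep=-1, Stress=-1]  = 3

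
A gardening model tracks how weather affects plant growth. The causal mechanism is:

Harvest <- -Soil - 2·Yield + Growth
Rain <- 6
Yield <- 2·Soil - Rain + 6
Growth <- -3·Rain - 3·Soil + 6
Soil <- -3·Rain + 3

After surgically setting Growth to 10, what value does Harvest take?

do(Growth=10) replaces the equation Growth <- -3·Rain - 3·Soil + 6 with the constant Growth = 10.
Soil = -3·Rain + 3  [with Rain=6]  = -15
Yield = 2·Soil - Rain + 6  [with Soil=-15, Rain=6]  = -30
Harvest = -Soil - 2·Yield + Growth  [with Soil=-15, Yield=-30, Growth=10]  = 85

85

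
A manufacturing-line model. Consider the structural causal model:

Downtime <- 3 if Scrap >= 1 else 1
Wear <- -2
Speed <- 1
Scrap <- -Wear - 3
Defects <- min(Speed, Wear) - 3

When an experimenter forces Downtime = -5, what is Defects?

-5

do(Downtime=-5) replaces the equation Downtime <- 3 if Scrap >= 1 else 1 with the constant Downtime = -5.
Defects is not downstream of the intervention, so its value is determined by the original equations.
Defects = min(Speed, Wear) - 3  [with Speed=1, Wear=-2]  = -5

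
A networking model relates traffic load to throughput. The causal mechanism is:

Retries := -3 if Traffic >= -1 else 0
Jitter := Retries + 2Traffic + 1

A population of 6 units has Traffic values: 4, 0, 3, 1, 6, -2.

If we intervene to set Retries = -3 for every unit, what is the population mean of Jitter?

Under do(Retries=-3), Retries's equation is replaced by Retries=-3 for every unit. Per-unit Jitter: 6, -2, 4, 0, 10, -6. Mean = 2.

2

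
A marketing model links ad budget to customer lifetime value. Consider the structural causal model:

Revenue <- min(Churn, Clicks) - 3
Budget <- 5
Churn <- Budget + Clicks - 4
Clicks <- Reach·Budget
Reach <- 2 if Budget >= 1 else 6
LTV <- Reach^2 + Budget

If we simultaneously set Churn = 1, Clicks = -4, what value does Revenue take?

-7

The joint intervention fixes Churn = 1, Clicks = -4, removing each variable's own equation.
Revenue = min(Churn, Clicks) - 3  [with Churn=1, Clicks=-4]  = -7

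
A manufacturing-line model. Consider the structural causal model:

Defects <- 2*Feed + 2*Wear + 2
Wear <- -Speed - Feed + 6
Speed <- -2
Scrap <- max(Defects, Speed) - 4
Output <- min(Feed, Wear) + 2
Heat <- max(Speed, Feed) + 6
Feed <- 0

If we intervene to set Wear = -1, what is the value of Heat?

Under do(Wear=-1), the mechanism Wear <- -Speed - Feed + 6 is discarded; Wear is fixed at -1.
Since Heat is not a descendant of the intervened variable, it is unaffected.
Heat = max(Speed, Feed) + 6  [with Speed=-2, Feed=0]  = 6

6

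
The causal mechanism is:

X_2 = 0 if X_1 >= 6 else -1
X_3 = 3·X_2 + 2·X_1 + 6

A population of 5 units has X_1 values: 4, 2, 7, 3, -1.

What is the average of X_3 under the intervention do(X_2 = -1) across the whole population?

9

The intervention sets X_2=-1 in all 5 units regardless of X_1. Recomputing X_3 per unit gives 11, 7, 17, 9, 1; average 9.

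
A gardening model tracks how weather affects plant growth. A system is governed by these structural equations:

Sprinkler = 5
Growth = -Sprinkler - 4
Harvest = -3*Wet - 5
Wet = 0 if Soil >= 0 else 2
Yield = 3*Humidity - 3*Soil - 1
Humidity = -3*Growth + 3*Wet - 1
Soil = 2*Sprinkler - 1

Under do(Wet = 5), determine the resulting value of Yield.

95

The intervention breaks the incoming arrows to Wet: Wet = 0 if Soil >= 0 else 2 no longer applies, and Wet = 5.
Soil = 2*Sprinkler - 1  [with Sprinkler=5]  = 9
Growth = -Sprinkler - 4  [with Sprinkler=5]  = -9
Humidity = -3*Growth + 3*Wet - 1  [with Growth=-9, Wet=5]  = 41
Yield = 3*Humidity - 3*Soil - 1  [with Humidity=41, Soil=9]  = 95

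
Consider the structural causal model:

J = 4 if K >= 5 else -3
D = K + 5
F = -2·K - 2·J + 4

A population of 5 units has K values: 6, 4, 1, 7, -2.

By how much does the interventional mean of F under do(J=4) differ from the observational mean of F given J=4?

6.6

do(J=4) breaks J's dependence on K. With J=4 fixed, F across the units is -16, -12, -6, -18, 0, mean -10.4.
Conditioning on J=4 selects the 2 unit(s) with K ∈ {6, 7}. Their F values: -16, -18. Mean = -17.
Difference = -10.4 − (-17) = 6.6.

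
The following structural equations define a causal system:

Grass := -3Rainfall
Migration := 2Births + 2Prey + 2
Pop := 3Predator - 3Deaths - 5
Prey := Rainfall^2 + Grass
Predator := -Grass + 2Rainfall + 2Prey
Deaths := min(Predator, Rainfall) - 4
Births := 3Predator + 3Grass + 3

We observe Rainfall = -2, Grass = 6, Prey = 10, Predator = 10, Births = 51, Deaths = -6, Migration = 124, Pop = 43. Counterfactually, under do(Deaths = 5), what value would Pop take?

Intervening sets Deaths = 5 and removes its equation (Deaths := min(Predator, Rainfall) - 4).
Grass = -3Rainfall  [with Rainfall=-2]  = 6
Prey = Rainfall^2 + Grass  [with Rainfall=-2, Grass=6]  = 10
Predator = -Grass + 2Rainfall + 2Prey  [with Grass=6, Rainfall=-2, Prey=10]  = 10
Pop = 3Predator - 3Deaths - 5  [with Predator=10, Deaths=5]  = 10

10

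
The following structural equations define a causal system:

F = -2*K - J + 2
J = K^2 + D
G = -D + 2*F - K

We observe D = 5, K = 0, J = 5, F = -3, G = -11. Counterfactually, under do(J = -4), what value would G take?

7

do(J=-4) replaces the equation J = K^2 + D with the constant J = -4.
F = -2*K - J + 2  [with K=0, J=-4]  = 6
G = -D + 2*F - K  [with D=5, F=6, K=0]  = 7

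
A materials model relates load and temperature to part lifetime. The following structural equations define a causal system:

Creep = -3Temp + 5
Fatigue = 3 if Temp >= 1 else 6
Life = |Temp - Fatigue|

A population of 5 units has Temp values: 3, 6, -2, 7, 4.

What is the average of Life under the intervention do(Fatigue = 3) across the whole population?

Every unit gets Fatigue=3 under the intervention. Life values become 0, 3, 5, 4, 1; E[Life|do(Fatigue=3)] = 2.6.

2.6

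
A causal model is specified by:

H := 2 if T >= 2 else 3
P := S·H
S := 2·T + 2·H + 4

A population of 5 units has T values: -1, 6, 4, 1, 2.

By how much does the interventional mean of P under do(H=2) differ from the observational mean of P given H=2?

Every unit gets H=2 under the intervention. P values become 12, 40, 32, 20, 24; E[P|do(H=2)] = 25.6.
E[P|H=2] averages over only the 3 units with H=2 (T = 6, 4, 2): P = 40, 32, 24, mean 32.
Difference = 25.6 − 32 = -6.4.

-6.4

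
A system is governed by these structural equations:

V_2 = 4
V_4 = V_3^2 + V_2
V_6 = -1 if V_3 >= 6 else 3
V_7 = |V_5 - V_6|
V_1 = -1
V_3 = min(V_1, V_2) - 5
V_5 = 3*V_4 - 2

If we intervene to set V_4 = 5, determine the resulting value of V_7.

The intervention breaks the incoming arrows to V_4: V_4 = V_3^2 + V_2 no longer applies, and V_4 = 5.
V_3 = min(V_1, V_2) - 5  [with V_1=-1, V_2=4]  = -6
V_5 = 3*V_4 - 2  [with V_4=5]  = 13
V_6 = -1 if V_3 >= 6 else 3  [with V_3=-6]  = 3
V_7 = |V_5 - V_6|  [with V_5=13, V_6=3]  = 10

10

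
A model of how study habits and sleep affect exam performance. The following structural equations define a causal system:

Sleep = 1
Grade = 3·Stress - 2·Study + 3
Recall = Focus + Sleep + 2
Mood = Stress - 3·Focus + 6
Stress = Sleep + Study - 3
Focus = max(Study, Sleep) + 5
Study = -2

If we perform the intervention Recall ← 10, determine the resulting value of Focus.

6

do(Recall=10) replaces the equation Recall = Focus + Sleep + 2 with the constant Recall = 10.
No directed path runs from Recall to Focus, so Focus keeps its natural value.
Focus = max(Study, Sleep) + 5  [with Study=-2, Sleep=1]  = 6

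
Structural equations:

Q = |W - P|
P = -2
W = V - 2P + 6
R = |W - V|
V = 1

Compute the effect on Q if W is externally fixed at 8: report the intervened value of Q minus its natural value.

do(W=8) replaces the equation W = V - 2P + 6 with the constant W = 8.
Q = |W - P|  [with W=8, P=-2]  = 10
Without intervention: W = V - 2P + 6  [with V=1, P=-2]  = 11; Q = |W - P|  [with W=11, P=-2]  = 13.
Change = 10 − 13 = -3.

-3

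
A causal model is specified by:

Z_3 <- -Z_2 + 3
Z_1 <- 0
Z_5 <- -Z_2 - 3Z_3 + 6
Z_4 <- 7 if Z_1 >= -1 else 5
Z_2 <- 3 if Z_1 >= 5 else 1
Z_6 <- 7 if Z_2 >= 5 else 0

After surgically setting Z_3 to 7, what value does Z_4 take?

The intervention breaks the incoming arrows to Z_3: Z_3 <- -Z_2 + 3 no longer applies, and Z_3 = 7.
Z_4 is not downstream of the intervention, so its value is determined by the original equations.
Z_4 = 7 if Z_1 >= -1 else 5  [with Z_1=0]  = 7

7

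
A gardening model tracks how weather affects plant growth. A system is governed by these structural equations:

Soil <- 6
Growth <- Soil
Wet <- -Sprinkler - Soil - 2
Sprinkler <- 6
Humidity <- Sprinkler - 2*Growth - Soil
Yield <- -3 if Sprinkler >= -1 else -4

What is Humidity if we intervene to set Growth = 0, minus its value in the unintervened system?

Intervening sets Growth = 0 and removes its equation (Growth <- Soil).
Humidity = Sprinkler - 2*Growth - Soil  [with Sprinkler=6, Growth=0, Soil=6]  = 0
Without intervention: Growth = Soil  [with Soil=6]  = 6; Humidity = Sprinkler - 2*Growth - Soil  [with Sprinkler=6, Growth=6, Soil=6]  = -12.
Change = 0 − (-12) = 12.

12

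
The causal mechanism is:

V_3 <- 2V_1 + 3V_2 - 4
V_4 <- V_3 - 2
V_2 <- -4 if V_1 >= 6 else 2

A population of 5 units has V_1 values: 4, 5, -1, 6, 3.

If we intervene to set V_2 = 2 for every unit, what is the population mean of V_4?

Under do(V_2=2), V_2's equation is replaced by V_2=2 for every unit. Per-unit V_4: 8, 10, -2, 12, 6. Mean = 6.8.

6.8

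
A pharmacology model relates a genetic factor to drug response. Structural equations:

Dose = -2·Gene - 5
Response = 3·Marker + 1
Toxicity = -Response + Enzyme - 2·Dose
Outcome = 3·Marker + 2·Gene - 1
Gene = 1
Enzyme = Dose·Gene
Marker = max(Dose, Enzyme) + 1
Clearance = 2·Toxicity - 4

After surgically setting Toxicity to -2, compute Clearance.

Intervening sets Toxicity = -2 and removes its equation (Toxicity = -Response + Enzyme - 2·Dose).
Clearance = 2·Toxicity - 4  [with Toxicity=-2]  = -8

-8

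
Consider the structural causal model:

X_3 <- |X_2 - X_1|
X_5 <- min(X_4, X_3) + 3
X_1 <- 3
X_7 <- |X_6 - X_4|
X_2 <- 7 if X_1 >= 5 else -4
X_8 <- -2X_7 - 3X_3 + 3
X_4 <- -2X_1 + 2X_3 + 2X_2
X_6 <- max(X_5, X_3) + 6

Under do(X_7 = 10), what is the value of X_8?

-38

do(X_7=10) replaces the equation X_7 <- |X_6 - X_4| with the constant X_7 = 10.
X_2 = 7 if X_1 >= 5 else -4  [with X_1=3]  = -4
X_3 = |X_2 - X_1|  [with X_2=-4, X_1=3]  = 7
X_8 = -2X_7 - 3X_3 + 3  [with X_7=10, X_3=7]  = -38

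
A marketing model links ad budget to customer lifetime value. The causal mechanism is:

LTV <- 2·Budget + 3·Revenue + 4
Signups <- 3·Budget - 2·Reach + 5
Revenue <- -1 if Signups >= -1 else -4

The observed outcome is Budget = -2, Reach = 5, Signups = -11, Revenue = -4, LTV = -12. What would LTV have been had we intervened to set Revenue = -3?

-9

Intervening sets Revenue = -3 and removes its equation (Revenue <- -1 if Signups >= -1 else -4).
LTV = 2·Budget + 3·Revenue + 4  [with Budget=-2, Revenue=-3]  = -9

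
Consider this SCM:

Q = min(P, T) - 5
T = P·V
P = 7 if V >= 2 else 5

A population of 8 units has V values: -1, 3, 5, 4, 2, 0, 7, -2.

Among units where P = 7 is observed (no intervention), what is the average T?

Conditioning on P=7 selects the 5 unit(s) with V ∈ {3, 5, 4, 2, 7}. Their T values: 21, 35, 28, 14, 49. Mean = 29.4.

29.4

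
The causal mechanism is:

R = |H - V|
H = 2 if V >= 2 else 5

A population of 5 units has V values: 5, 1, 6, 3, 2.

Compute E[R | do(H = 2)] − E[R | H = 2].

do(H=2) breaks H's dependence on V. With H=2 fixed, R across the units is 3, 1, 4, 1, 0, mean 1.8.
E[R|H=2] averages over only the 4 units with H=2 (V = 5, 6, 3, 2): R = 3, 4, 1, 0, mean 2.
Difference = 1.8 − 2 = -0.2.

-0.2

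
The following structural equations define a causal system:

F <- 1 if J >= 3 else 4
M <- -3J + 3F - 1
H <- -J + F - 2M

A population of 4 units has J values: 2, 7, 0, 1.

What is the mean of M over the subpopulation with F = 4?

8

Conditioning on F=4 selects the 3 unit(s) with J ∈ {2, 0, 1}. Their M values: 5, 11, 8. Mean = 8.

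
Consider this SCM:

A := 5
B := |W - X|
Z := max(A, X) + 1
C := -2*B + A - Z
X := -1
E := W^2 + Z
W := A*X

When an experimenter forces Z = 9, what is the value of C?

The intervention breaks the incoming arrows to Z: Z := max(A, X) + 1 no longer applies, and Z = 9.
W = A*X  [with A=5, X=-1]  = -5
B = |W - X|  [with W=-5, X=-1]  = 4
C = -2*B + A - Z  [with B=4, A=5, Z=9]  = -12

-12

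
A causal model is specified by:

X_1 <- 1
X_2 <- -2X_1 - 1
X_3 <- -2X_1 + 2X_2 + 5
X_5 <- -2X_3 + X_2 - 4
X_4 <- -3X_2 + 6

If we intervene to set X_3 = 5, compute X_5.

-17

do(X_3=5) replaces the equation X_3 <- -2X_1 + 2X_2 + 5 with the constant X_3 = 5.
X_2 = -2X_1 - 1  [with X_1=1]  = -3
X_5 = -2X_3 + X_2 - 4  [with X_3=5, X_2=-3]  = -17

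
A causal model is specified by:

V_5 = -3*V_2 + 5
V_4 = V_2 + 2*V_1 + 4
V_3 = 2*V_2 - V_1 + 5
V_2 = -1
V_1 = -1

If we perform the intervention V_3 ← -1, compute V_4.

1

The intervention breaks the incoming arrows to V_3: V_3 = 2*V_2 - V_1 + 5 no longer applies, and V_3 = -1.
V_4 is not downstream of the intervention, so its value is determined by the original equations.
V_4 = V_2 + 2*V_1 + 4  [with V_2=-1, V_1=-1]  = 1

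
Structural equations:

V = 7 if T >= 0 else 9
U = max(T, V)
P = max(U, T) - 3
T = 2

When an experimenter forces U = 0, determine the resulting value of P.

The intervention breaks the incoming arrows to U: U = max(T, V) no longer applies, and U = 0.
P = max(U, T) - 3  [with U=0, T=2]  = -1

-1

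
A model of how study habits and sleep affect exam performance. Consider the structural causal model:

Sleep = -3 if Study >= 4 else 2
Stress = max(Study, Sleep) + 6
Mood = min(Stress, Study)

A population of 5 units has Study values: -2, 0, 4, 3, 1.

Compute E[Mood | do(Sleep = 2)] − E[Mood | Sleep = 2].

Every unit gets Sleep=2 under the intervention. Mood values become -2, 0, 4, 3, 1; E[Mood|do(Sleep=2)] = 1.2.
Observing Sleep=2 restricts to units where Sleep's equation naturally yields 2: Study ∈ {-2, 0, 3, 1}. In that subpopulation Mood = -2, 0, 3, 1, mean 0.5.
Difference = 1.2 − 0.5 = 0.7.

0.7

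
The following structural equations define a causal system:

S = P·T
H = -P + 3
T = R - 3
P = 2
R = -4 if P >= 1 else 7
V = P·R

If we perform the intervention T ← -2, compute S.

-4

The intervention breaks the incoming arrows to T: T = R - 3 no longer applies, and T = -2.
S = P·T  [with P=2, T=-2]  = -4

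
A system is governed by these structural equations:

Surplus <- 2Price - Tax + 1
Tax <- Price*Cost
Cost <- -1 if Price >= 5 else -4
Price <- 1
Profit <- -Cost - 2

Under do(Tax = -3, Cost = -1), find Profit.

The joint intervention fixes Tax = -3, Cost = -1, removing each variable's own equation.
Profit = -Cost - 2  [with Cost=-1]  = -1

-1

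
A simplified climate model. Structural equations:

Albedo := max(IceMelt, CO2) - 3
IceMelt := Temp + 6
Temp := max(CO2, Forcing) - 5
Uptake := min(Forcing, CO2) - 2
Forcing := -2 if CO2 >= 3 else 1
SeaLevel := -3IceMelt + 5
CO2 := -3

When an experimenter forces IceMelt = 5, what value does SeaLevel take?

Under do(IceMelt=5), the mechanism IceMelt := Temp + 6 is discarded; IceMelt is fixed at 5.
SeaLevel = -3IceMelt + 5  [with IceMelt=5]  = -10

-10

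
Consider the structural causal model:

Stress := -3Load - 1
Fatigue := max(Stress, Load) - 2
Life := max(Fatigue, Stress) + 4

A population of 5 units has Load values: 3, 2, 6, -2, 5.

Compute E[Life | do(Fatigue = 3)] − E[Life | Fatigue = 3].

Every unit gets Fatigue=3 under the intervention. Life values become 7, 7, 7, 9, 7; E[Life|do(Fatigue=3)] = 7.4.
Conditioning on Fatigue=3 selects the 2 unit(s) with Load ∈ {-2, 5}. Their Life values: 9, 7. Mean = 8.
Difference = 7.4 − 8 = -0.6.

-0.6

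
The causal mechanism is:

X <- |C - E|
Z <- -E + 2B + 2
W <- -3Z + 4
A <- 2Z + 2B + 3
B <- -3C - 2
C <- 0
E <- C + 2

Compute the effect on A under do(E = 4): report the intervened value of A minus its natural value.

-4

The intervention breaks the incoming arrows to E: E <- C + 2 no longer applies, and E = 4.
B = -3C - 2  [with C=0]  = -2
Z = -E + 2B + 2  [with E=4, B=-2]  = -6
A = 2Z + 2B + 3  [with Z=-6, B=-2]  = -13
Without intervention: B = -3C - 2  [with C=0]  = -2; E = C + 2  [with C=0]  = 2; Z = -E + 2B + 2  [with E=2, B=-2]  = -4; A = 2Z + 2B + 3  [with Z=-4, B=-2]  = -9.
Change = -13 − (-9) = -4.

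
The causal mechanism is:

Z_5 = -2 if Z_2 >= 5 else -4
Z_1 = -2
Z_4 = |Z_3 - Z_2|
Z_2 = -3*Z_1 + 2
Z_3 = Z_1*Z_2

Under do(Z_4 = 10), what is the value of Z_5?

Intervening sets Z_4 = 10 and removes its equation (Z_4 = |Z_3 - Z_2|).
No directed path runs from Z_4 to Z_5, so Z_5 keeps its natural value.
Z_2 = -3*Z_1 + 2  [with Z_1=-2]  = 8
Z_5 = -2 if Z_2 >= 5 else -4  [with Z_2=8]  = -2

-2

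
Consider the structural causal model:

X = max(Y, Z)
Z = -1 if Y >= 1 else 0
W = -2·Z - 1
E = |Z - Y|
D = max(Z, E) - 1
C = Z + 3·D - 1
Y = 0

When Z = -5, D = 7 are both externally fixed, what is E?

Setting Z = -5, D = 7 by intervention discards those variables' equations.
E = |Z - Y|  [with Z=-5, Y=0]  = 5

5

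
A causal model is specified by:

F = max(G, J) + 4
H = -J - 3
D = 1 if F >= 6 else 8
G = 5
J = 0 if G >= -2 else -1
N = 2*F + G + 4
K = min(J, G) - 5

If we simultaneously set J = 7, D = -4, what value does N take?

Setting J = 7, D = -4 by intervention discards those variables' equations.
F = max(G, J) + 4  [with G=5, J=7]  = 11
N = 2*F + G + 4  [with F=11, G=5]  = 31

31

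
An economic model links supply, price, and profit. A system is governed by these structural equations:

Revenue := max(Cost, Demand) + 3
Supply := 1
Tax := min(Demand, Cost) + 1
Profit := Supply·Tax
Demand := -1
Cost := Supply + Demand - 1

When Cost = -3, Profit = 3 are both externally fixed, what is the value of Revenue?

Setting Cost = -3, Profit = 3 by intervention discards those variables' equations.
Revenue = max(Cost, Demand) + 3  [with Cost=-3, Demand=-1]  = 2

2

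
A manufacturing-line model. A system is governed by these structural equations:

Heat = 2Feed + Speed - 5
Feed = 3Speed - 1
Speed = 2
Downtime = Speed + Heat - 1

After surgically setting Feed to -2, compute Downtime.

-6

Under do(Feed=-2), the mechanism Feed = 3Speed - 1 is discarded; Feed is fixed at -2.
Heat = 2Feed + Speed - 5  [with Feed=-2, Speed=2]  = -7
Downtime = Speed + Heat - 1  [with Speed=2, Heat=-7]  = -6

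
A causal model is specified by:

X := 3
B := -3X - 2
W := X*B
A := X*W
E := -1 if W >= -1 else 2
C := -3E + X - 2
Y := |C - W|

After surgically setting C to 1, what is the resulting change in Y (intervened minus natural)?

Intervening sets C = 1 and removes its equation (C := -3E + X - 2).
B = -3X - 2  [with X=3]  = -11
W = X*B  [with X=3, B=-11]  = -33
Y = |C - W|  [with C=1, W=-33]  = 34
Without intervention: B = -3X - 2  [with X=3]  = -11; W = X*B  [with X=3, B=-11]  = -33; E = -1 if W >= -1 else 2  [with W=-33]  = 2; C = -3E + X - 2  [with E=2, X=3]  = -5; Y = |C - W|  [with C=-5, W=-33]  = 28.
Change = 34 − 28 = 6.

6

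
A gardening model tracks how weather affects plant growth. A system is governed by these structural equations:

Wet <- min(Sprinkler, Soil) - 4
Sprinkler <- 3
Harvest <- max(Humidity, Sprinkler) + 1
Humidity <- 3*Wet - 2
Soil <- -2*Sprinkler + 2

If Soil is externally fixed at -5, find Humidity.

Under do(Soil=-5), the mechanism Soil <- -2*Sprinkler + 2 is discarded; Soil is fixed at -5.
Wet = min(Sprinkler, Soil) - 4  [with Sprinkler=3, Soil=-5]  = -9
Humidity = 3*Wet - 2  [with Wet=-9]  = -29

-29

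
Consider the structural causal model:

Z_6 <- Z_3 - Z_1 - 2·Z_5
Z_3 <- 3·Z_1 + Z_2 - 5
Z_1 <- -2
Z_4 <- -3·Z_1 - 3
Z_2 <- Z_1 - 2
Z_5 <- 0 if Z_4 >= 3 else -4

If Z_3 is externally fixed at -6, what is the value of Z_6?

The intervention breaks the incoming arrows to Z_3: Z_3 <- 3·Z_1 + Z_2 - 5 no longer applies, and Z_3 = -6.
Z_4 = -3·Z_1 - 3  [with Z_1=-2]  = 3
Z_5 = 0 if Z_4 >= 3 else -4  [with Z_4=3]  = 0
Z_6 = Z_3 - Z_1 - 2·Z_5  [with Z_3=-6, Z_1=-2, Z_5=0]  = -4

-4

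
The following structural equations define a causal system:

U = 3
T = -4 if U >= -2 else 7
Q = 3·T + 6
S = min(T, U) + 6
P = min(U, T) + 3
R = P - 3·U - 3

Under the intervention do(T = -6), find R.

Under do(T=-6), the mechanism T = -4 if U >= -2 else 7 is discarded; T is fixed at -6.
P = min(U, T) + 3  [with U=3, T=-6]  = -3
R = P - 3·U - 3  [with P=-3, U=3]  = -15

-15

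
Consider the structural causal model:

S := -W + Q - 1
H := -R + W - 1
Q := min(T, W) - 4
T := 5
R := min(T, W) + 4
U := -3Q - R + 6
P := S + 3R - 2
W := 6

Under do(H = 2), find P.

Intervening sets H = 2 and removes its equation (H := -R + W - 1).
Since P is not a descendant of the intervened variable, it is unaffected.
Q = min(T, W) - 4  [with T=5, W=6]  = 1
S = -W + Q - 1  [with W=6, Q=1]  = -6
R = min(T, W) + 4  [with T=5, W=6]  = 9
P = S + 3R - 2  [with S=-6, R=9]  = 19

19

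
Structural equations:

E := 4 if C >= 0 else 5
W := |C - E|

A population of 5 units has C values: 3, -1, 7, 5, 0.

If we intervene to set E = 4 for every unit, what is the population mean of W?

2.8

The intervention sets E=4 in all 5 units regardless of C. Recomputing W per unit gives 1, 5, 3, 1, 4; average 2.8.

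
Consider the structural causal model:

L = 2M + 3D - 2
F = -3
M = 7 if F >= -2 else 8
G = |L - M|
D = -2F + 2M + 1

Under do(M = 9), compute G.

do(M=9) replaces the equation M = 7 if F >= -2 else 8 with the constant M = 9.
D = -2F + 2M + 1  [with F=-3, M=9]  = 25
L = 2M + 3D - 2  [with M=9, D=25]  = 91
G = |L - M|  [with L=91, M=9]  = 82

82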